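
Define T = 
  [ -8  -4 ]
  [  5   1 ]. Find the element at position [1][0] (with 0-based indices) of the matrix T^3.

185

Characteristic polynomial: s^2 + 7s + 12 = (s + 3)(s + 4), so the eigenvalues are -4, -3.
s=-4: eigenvector (1, -1).
s=-3: eigenvector (-4, 5).
P = [[1, -4], [-1, 5]], D = diag(-4, -3), P⁻¹ = [[5, 4], [1, 1]].
T³ = P·diag(-64, -27)·P⁻¹ = [[-212, -148], [185, 121]].
The requested entry is 185.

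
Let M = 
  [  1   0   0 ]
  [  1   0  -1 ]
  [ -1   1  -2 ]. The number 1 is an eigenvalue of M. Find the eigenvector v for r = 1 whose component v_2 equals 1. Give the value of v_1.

1

M − 1I = [[0, 0, 0], [1, -1, -1], [-1, 1, -3]].
Solving (M − 1I)v = 0 gives the eigenspace spanned by (1, 1, 0).
With v_2 = 1, v = (1, 1, 0), so v_1 = 1.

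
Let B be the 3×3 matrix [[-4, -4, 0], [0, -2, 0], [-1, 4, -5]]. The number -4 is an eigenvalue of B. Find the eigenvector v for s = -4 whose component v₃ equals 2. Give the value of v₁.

-2

B + 4I = [[0, -4, 0], [0, 2, 0], [-1, 4, -1]].
Solving (B + 4I)v = 0 gives the eigenspace spanned by (-2, 0, 2).
With v₃ = 2, v = (-2, 0, 2), so v₁ = -2.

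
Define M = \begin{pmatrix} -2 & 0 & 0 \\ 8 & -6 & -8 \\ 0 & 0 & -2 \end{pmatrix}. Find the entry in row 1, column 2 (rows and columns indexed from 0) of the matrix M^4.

2560

Characteristic polynomial: s^3 + 10s^2 + 28s + 24 = (s + 2)^2(s + 6), so the eigenvalues are -6, -2, -2.
s=-2: eigenvector (1, 0, 1).
s=-6: eigenvector (0, 1, 0).
s=-2: eigenvector (0, -2, 1).
P = [[1, 0, 0], [0, 1, -2], [1, 0, 1]], D = diag(-2, -6, -2), P⁻¹ = [[1, 0, 0], [-2, 1, 2], [-1, 0, 1]].
M⁴ = P·diag(16, 1296, 16)·P⁻¹ = [[16, 0, 0], [-2560, 1296, 2560], [0, 0, 16]].
The requested entry is 2560.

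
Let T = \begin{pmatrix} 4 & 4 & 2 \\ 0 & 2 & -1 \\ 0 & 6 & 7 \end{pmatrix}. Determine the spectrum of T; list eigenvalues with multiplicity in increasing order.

Characteristic polynomial: p(μ) = μ^3 - 13μ^2 + 56μ - 80 = (μ - 5)(μ - 4)^2.
Roots (with multiplicity): 4, 4, 5.

4, 4, 5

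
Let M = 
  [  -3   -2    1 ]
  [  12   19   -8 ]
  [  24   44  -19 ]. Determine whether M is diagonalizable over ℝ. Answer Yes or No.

No

Characteristic polynomial: p(t) = t^3 + 3t^2 - 9t - 27 = (t - 3)(t + 3)^2.
t = -3 has algebraic multiplicity 2; rank(M + 3I) = 2, so geometric multiplicity = 1.
Geometric multiplicity < algebraic multiplicity, so M is not diagonalizable.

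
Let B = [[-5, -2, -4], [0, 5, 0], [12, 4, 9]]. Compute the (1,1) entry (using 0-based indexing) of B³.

Characteristic polynomial: r^3 - 9r^2 + 23r - 15 = (r - 5)(r - 3)(r - 1), so the eigenvalues are 1, 3, 5.
r=1: eigenvector (2, 0, -3).
r=5: eigenvector (-1, 1, 2).
r=3: eigenvector (1, 0, -2).
P = [[2, -1, 1], [0, 1, 0], [-3, 2, -2]], D = diag(1, 5, 3), P⁻¹ = [[2, 0, 1], [0, 1, 0], [-3, 1, -2]].
B³ = P·diag(1, 125, 27)·P⁻¹ = [[-77, -98, -52], [0, 125, 0], [156, 196, 105]].
The requested entry is 125.

125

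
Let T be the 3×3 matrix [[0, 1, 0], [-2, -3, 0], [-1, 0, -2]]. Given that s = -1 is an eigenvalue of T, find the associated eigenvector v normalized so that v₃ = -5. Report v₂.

T + 1I = [[1, 1, 0], [-2, -2, 0], [-1, 0, -1]].
Solving (T + 1I)v = 0 gives the eigenspace spanned by (5, -5, -5).
With v₃ = -5, v = (5, -5, -5), so v₂ = -5.

-5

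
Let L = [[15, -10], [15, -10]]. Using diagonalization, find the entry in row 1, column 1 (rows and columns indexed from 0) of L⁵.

-6250

Characteristic polynomial: t^2 - 5t = t(t - 5), so the eigenvalues are 0, 5.
t=5: eigenvector (1, 1).
t=0: eigenvector (2, 3).
P = [[1, 2], [1, 3]], D = diag(5, 0), P⁻¹ = [[3, -2], [-1, 1]].
L⁵ = P·diag(3125, 0)·P⁻¹ = [[9375, -6250], [9375, -6250]].
The requested entry is -6250.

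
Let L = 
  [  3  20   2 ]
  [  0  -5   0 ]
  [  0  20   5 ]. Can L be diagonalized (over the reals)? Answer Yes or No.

Characteristic polynomial: p(s) = s^3 - 3s^2 - 25s + 75 = (s - 5)(s - 3)(s + 5).
All 3 eigenvalues are distinct, so L is diagonalizable.

Yes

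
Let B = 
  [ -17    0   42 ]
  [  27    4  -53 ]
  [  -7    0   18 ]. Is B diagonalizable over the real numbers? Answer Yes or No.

Characteristic polynomial: p(s) = s^3 - 5s^2 - 8s + 48 = (s - 4)^2(s + 3).
s = 4 has algebraic multiplicity 2; rank(B − 4I) = 2, so geometric multiplicity = 1.
Geometric multiplicity < algebraic multiplicity, so B is not diagonalizable.

No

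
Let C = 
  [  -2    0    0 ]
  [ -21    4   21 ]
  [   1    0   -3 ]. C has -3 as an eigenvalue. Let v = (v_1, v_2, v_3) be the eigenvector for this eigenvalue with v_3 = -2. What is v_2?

6

C + 3I = [[1, 0, 0], [-21, 7, 21], [1, 0, 0]].
Solving (C + 3I)v = 0 gives the eigenspace spanned by (0, 6, -2).
With v_3 = -2, v = (0, 6, -2), so v_2 = 6.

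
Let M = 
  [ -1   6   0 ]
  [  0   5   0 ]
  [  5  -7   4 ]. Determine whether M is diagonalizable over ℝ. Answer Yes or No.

Characteristic polynomial: p(λ) = λ^3 - 8λ^2 + 11λ + 20 = (λ - 5)(λ - 4)(λ + 1).
All 3 eigenvalues are distinct, so M is diagonalizable.

Yes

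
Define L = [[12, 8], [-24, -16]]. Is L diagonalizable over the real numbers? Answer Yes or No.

Yes

Characteristic polynomial: p(r) = r^2 + 4r = r(r + 4).
All 2 eigenvalues are distinct, so L is diagonalizable.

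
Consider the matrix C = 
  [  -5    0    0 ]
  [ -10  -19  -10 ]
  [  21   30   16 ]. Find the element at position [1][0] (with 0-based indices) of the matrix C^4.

Characteristic polynomial: r^3 + 8r^2 + 11r - 20 = (r - 1)(r + 4)(r + 5), so the eigenvalues are -5, -4, 1.
r=-5: eigenvector (1, 0, -1).
r=1: eigenvector (0, 1, -2).
r=-4: eigenvector (0, 2, -3).
P = [[1, 0, 0], [0, 1, 2], [-1, -2, -3]], D = diag(-5, 1, -4), P⁻¹ = [[1, 0, 0], [-2, -3, -2], [1, 2, 1]].
C⁴ = P·diag(625, 1, 256)·P⁻¹ = [[625, 0, 0], [510, 1021, 510], [-1389, -1530, -764]].
The requested entry is 510.

510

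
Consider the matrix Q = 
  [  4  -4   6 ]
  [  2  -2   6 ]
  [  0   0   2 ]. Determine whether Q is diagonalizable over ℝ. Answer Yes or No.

Characteristic polynomial: p(s) = s^3 - 4s^2 + 4s = s(s - 2)^2.
s = 2 has algebraic multiplicity 2; rank(Q − 2I) = 1, so geometric multiplicity = 2.
Every eigenvalue has geometric = algebraic multiplicity, so Q is diagonalizable.

Yes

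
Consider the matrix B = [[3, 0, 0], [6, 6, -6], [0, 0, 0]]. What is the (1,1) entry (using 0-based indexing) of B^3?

216

Characteristic polynomial: λ^3 - 9λ^2 + 18λ = λ(λ - 6)(λ - 3), so the eigenvalues are 0, 3, 6.
λ=3: eigenvector (1, -2, 0).
λ=0: eigenvector (0, 1, 1).
λ=6: eigenvector (0, -1, 0).
P = [[1, 0, 0], [-2, 1, -1], [0, 1, 0]], D = diag(3, 0, 6), P⁻¹ = [[1, 0, 0], [0, 0, 1], [-2, -1, 1]].
B³ = P·diag(27, 0, 216)·P⁻¹ = [[27, 0, 0], [378, 216, -216], [0, 0, 0]].
The requested entry is 216.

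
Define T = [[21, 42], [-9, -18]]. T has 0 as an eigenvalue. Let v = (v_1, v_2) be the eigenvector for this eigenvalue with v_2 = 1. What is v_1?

-2

T = [[21, 42], [-9, -18]].
Solving (T)v = 0 gives the eigenspace spanned by (-2, 1).
With v_2 = 1, v = (-2, 1), so v_1 = -2.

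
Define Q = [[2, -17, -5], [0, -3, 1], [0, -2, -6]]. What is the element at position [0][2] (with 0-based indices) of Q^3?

Characteristic polynomial: t^3 + 7t^2 + 2t - 40 = (t - 2)(t + 4)(t + 5), so the eigenvalues are -5, -4, 2.
t=-5: eigenvector (1, 1, -2).
t=2: eigenvector (1, 0, 0).
t=-4: eigenvector (2, 1, -1).
P = [[1, 1, 2], [1, 0, 1], [-2, 0, -1]], D = diag(-5, 2, -4), P⁻¹ = [[0, -1, -1], [1, -3, -1], [0, 2, 1]].
Q³ = P·diag(-125, 8, -64)·P⁻¹ = [[8, -155, -11], [0, -3, 61], [0, -122, -186]].
The requested entry is -11.

-11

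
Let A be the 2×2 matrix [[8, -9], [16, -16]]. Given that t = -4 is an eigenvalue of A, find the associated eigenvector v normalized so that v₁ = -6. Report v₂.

A + 4I = [[12, -9], [16, -12]].
Solving (A + 4I)v = 0 gives the eigenspace spanned by (-6, -8).
With v₁ = -6, v = (-6, -8), so v₂ = -8.

-8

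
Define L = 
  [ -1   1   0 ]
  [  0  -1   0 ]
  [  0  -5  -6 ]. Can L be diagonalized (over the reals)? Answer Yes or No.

Characteristic polynomial: p(μ) = μ^3 + 8μ^2 + 13μ + 6 = (μ + 1)^2(μ + 6).
μ = -1 has algebraic multiplicity 2; rank(L + 1I) = 2, so geometric multiplicity = 1.
Geometric multiplicity < algebraic multiplicity, so L is not diagonalizable.

No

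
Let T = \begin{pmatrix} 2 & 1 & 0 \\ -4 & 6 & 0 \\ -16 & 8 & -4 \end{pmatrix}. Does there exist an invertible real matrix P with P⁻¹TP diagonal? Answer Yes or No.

Characteristic polynomial: p(s) = s^3 - 4s^2 - 16s + 64 = (s - 4)^2(s + 4).
s = 4 has algebraic multiplicity 2; rank(T − 4I) = 2, so geometric multiplicity = 1.
Geometric multiplicity < algebraic multiplicity, so T is not diagonalizable.

No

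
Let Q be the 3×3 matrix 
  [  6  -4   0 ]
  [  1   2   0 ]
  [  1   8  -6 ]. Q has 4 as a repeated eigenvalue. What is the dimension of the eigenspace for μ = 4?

1

Q − 4I = [[2, -4, 0], [1, -2, 0], [1, 8, -10]].
This matrix has rank 2, so its null space has dimension 3 − 2 = 1.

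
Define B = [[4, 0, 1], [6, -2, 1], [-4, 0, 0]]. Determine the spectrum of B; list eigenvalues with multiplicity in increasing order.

-2, 2, 2

Characteristic polynomial: p(λ) = λ^3 - 2λ^2 - 4λ + 8 = (λ - 2)^2(λ + 2).
Roots (with multiplicity): -2, 2, 2.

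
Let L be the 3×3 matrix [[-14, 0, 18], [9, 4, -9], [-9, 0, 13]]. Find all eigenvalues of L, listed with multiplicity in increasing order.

Characteristic polynomial: p(r) = r^3 - 3r^2 - 24r + 80 = (r - 4)^2(r + 5).
Roots (with multiplicity): -5, 4, 4.

-5, 4, 4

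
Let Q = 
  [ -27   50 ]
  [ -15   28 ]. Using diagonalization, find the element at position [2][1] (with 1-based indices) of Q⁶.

-1995

Characteristic polynomial: μ^2 - μ - 6 = (μ - 3)(μ + 2), so the eigenvalues are -2, 3.
μ=-2: eigenvector (2, 1).
μ=3: eigenvector (-5, -3).
P = [[2, -5], [1, -3]], D = diag(-2, 3), P⁻¹ = [[3, -5], [1, -2]].
Q⁶ = P·diag(64, 729)·P⁻¹ = [[-3261, 6650], [-1995, 4054]].
The requested entry is -1995.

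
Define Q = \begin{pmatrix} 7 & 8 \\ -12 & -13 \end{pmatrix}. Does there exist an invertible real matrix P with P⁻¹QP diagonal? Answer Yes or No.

Characteristic polynomial: p(λ) = λ^2 + 6λ + 5 = (λ + 1)(λ + 5).
All 2 eigenvalues are distinct, so Q is diagonalizable.

Yes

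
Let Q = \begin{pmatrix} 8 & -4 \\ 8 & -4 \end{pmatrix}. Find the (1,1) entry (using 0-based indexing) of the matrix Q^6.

-4096

Characteristic polynomial: r^2 - 4r = r(r - 4), so the eigenvalues are 0, 4.
r=4: eigenvector (-1, -1).
r=0: eigenvector (1, 2).
P = [[-1, 1], [-1, 2]], D = diag(4, 0), P⁻¹ = [[-2, 1], [-1, 1]].
Q⁶ = P·diag(4096, 0)·P⁻¹ = [[8192, -4096], [8192, -4096]].
The requested entry is -4096.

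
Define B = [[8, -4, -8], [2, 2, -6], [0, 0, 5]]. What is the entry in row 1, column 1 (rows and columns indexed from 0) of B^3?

Characteristic polynomial: μ^3 - 15μ^2 + 74μ - 120 = (μ - 6)(μ - 5)(μ - 4), so the eigenvalues are 4, 5, 6.
μ=6: eigenvector (2, 1, 0).
μ=4: eigenvector (1, 1, 0).
μ=5: eigenvector (0, -2, 1).
P = [[2, 1, 0], [1, 1, -2], [0, 0, 1]], D = diag(6, 4, 5), P⁻¹ = [[1, -1, -2], [-1, 2, 4], [0, 0, 1]].
B³ = P·diag(216, 64, 125)·P⁻¹ = [[368, -304, -608], [152, -88, -426], [0, 0, 125]].
The requested entry is -88.

-88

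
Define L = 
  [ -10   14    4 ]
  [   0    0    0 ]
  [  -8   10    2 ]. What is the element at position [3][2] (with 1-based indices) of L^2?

Characteristic polynomial: t^3 + 8t^2 + 12t = t(t + 2)(t + 6), so the eigenvalues are -6, -2, 0.
t=-6: eigenvector (1, 0, 1).
t=0: eigenvector (1, 1, -1).
t=-2: eigenvector (1, 0, 2).
P = [[1, 1, 1], [0, 1, 0], [1, -1, 2]], D = diag(-6, 0, -2), P⁻¹ = [[2, -3, -1], [0, 1, 0], [-1, 2, 1]].
L² = P·diag(36, 0, 4)·P⁻¹ = [[68, -100, -32], [0, 0, 0], [64, -92, -28]].
The requested entry is -92.

-92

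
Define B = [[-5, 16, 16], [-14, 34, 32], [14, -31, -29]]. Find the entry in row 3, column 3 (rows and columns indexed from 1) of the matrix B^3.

-581

Characteristic polynomial: s^3 - 19s + 30 = (s - 3)(s - 2)(s + 5), so the eigenvalues are -5, 2, 3.
s=-5: eigenvector (1, 2, -2).
s=2: eigenvector (0, 1, -1).
s=3: eigenvector (2, 4, -3).
P = [[1, 0, 2], [2, 1, 4], [-2, -1, -3]], D = diag(-5, 2, 3), P⁻¹ = [[1, -2, -2], [-2, 1, 0], [0, 1, 1]].
B³ = P·diag(-125, 8, 27)·P⁻¹ = [[-125, 304, 304], [-266, 616, 608], [266, -589, -581]].
The requested entry is -581.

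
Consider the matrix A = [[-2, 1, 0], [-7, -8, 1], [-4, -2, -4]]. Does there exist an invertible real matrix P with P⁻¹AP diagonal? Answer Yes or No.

Characteristic polynomial: p(μ) = μ^3 + 14μ^2 + 65μ + 100 = (μ + 4)(μ + 5)^2.
μ = -5 has algebraic multiplicity 2; rank(A + 5I) = 2, so geometric multiplicity = 1.
Geometric multiplicity < algebraic multiplicity, so A is not diagonalizable.

No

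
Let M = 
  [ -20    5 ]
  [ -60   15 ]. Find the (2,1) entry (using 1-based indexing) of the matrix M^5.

-37500

Characteristic polynomial: s^2 + 5s = s(s + 5), so the eigenvalues are -5, 0.
s=0: eigenvector (1, 4).
s=-5: eigenvector (1, 3).
P = [[1, 1], [4, 3]], D = diag(0, -5), P⁻¹ = [[-3, 1], [4, -1]].
M⁵ = P·diag(0, -3125)·P⁻¹ = [[-12500, 3125], [-37500, 9375]].
The requested entry is -37500.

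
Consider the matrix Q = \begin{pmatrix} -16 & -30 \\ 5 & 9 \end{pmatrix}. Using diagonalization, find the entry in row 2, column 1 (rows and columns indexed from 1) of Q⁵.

7775

Characteristic polynomial: s^2 + 7s + 6 = (s + 1)(s + 6), so the eigenvalues are -6, -1.
s=-6: eigenvector (3, -1).
s=-1: eigenvector (-2, 1).
P = [[3, -2], [-1, 1]], D = diag(-6, -1), P⁻¹ = [[1, 2], [1, 3]].
Q⁵ = P·diag(-7776, -1)·P⁻¹ = [[-23326, -46650], [7775, 15549]].
The requested entry is 7775.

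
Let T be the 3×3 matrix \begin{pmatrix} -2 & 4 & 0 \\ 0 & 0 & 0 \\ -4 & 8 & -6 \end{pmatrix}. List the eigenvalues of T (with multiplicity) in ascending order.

Characteristic polynomial: p(s) = s^3 + 8s^2 + 12s = s(s + 2)(s + 6).
Roots (with multiplicity): -6, -2, 0.

-6, -2, 0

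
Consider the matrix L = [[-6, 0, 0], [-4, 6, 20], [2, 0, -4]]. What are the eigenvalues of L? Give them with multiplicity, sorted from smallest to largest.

-6, -4, 6

Characteristic polynomial: p(λ) = λ^3 + 4λ^2 - 36λ - 144 = (λ - 6)(λ + 4)(λ + 6).
Roots (with multiplicity): -6, -4, 6.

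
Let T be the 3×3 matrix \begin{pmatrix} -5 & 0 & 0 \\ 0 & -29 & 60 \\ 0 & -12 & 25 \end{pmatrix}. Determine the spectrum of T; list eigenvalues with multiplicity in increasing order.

-5, -5, 1

Characteristic polynomial: p(s) = s^3 + 9s^2 + 15s - 25 = (s - 1)(s + 5)^2.
Roots (with multiplicity): -5, -5, 1.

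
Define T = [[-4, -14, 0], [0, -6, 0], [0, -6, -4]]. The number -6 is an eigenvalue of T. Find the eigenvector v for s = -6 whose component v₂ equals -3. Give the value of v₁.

T + 6I = [[2, -14, 0], [0, 0, 0], [0, -6, 2]].
Solving (T + 6I)v = 0 gives the eigenspace spanned by (-21, -3, -9).
With v₂ = -3, v = (-21, -3, -9), so v₁ = -21.

-21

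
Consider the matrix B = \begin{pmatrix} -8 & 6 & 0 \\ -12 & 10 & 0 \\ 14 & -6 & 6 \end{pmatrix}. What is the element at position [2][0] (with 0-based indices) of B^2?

44

Characteristic polynomial: λ^3 - 8λ^2 + 4λ + 48 = (λ - 6)(λ - 4)(λ + 2), so the eigenvalues are -2, 4, 6.
λ=4: eigenvector (-1, -2, 1).
λ=-2: eigenvector (1, 1, -1).
λ=6: eigenvector (0, 0, 1).
P = [[-1, 1, 0], [-2, 1, 0], [1, -1, 1]], D = diag(4, -2, 6), P⁻¹ = [[1, -1, 0], [2, -1, 0], [1, 0, 1]].
B² = P·diag(16, 4, 36)·P⁻¹ = [[-8, 12, 0], [-24, 28, 0], [44, -12, 36]].
The requested entry is 44.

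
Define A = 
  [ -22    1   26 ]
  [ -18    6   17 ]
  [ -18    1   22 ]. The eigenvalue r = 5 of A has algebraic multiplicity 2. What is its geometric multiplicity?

1

A − 5I = [[-27, 1, 26], [-18, 1, 17], [-18, 1, 17]].
This matrix has rank 2, so its null space has dimension 3 − 2 = 1.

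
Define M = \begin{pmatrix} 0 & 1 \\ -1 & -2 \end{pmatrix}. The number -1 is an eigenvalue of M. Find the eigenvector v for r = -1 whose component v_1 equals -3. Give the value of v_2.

M + 1I = [[1, 1], [-1, -1]].
Solving (M + 1I)v = 0 gives the eigenspace spanned by (-3, 3).
With v_1 = -3, v = (-3, 3), so v_2 = 3.

3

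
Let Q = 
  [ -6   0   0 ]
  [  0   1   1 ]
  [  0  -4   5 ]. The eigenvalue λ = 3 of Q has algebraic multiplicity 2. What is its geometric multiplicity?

Q − 3I = [[-9, 0, 0], [0, -2, 1], [0, -4, 2]].
This matrix has rank 2, so its null space has dimension 3 − 2 = 1.

1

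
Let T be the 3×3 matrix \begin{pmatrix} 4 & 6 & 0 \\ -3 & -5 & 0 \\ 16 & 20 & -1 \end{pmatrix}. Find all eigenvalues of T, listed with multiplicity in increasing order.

-2, -1, 1

Characteristic polynomial: p(s) = s^3 + 2s^2 - s - 2 = (s - 1)(s + 1)(s + 2).
Roots (with multiplicity): -2, -1, 1.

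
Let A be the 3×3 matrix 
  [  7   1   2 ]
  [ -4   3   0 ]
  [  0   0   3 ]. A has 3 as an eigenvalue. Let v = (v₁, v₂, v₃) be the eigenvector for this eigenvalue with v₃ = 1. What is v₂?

-2

A − 3I = [[4, 1, 2], [-4, 0, 0], [0, 0, 0]].
Solving (A − 3I)v = 0 gives the eigenspace spanned by (0, -2, 1).
With v₃ = 1, v = (0, -2, 1), so v₂ = -2.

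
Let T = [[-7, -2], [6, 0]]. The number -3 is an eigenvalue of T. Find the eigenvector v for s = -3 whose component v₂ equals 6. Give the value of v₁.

T + 3I = [[-4, -2], [6, 3]].
Solving (T + 3I)v = 0 gives the eigenspace spanned by (-3, 6).
With v₂ = 6, v = (-3, 6), so v₁ = -3.

-3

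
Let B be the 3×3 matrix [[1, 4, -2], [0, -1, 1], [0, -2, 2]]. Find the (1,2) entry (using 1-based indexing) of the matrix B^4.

Characteristic polynomial: λ^3 - 2λ^2 + λ = λ(λ - 1)^2, so the eigenvalues are 0, 1, 1.
λ=1: eigenvector (-3, 2, 4).
λ=0: eigenvector (-2, 1, 1).
λ=1: eigenvector (-2, 1, 2).
P = [[-3, -2, -2], [2, 1, 1], [4, 1, 2]], D = diag(1, 0, 1), P⁻¹ = [[1, 2, 0], [0, 2, -1], [-2, -5, 1]].
B⁴ = P·diag(1, 0, 1)·P⁻¹ = [[1, 4, -2], [0, -1, 1], [0, -2, 2]].
The requested entry is 4.

4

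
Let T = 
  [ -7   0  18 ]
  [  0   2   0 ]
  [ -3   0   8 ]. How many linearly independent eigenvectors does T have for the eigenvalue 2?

2

T − 2I = [[-9, 0, 18], [0, 0, 0], [-3, 0, 6]].
This matrix has rank 1, so its null space has dimension 3 − 1 = 2.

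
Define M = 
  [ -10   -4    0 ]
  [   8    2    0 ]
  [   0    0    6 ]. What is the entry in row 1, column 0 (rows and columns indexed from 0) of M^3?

416

Characteristic polynomial: μ^3 + 2μ^2 - 36μ - 72 = (μ - 6)(μ + 2)(μ + 6), so the eigenvalues are -6, -2, 6.
μ=-2: eigenvector (1, -2, 0).
μ=-6: eigenvector (1, -1, 0).
μ=6: eigenvector (0, 0, 1).
P = [[1, 1, 0], [-2, -1, 0], [0, 0, 1]], D = diag(-2, -6, 6), P⁻¹ = [[-1, -1, 0], [2, 1, 0], [0, 0, 1]].
M³ = P·diag(-8, -216, 216)·P⁻¹ = [[-424, -208, 0], [416, 200, 0], [0, 0, 216]].
The requested entry is 416.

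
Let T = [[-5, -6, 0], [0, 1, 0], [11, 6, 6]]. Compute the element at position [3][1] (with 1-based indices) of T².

11

Characteristic polynomial: s^3 - 2s^2 - 29s + 30 = (s - 6)(s - 1)(s + 5), so the eigenvalues are -5, 1, 6.
s=1: eigenvector (-1, 1, 1).
s=-5: eigenvector (1, 0, -1).
s=6: eigenvector (0, 0, 1).
P = [[-1, 1, 0], [1, 0, 0], [1, -1, 1]], D = diag(1, -5, 6), P⁻¹ = [[0, 1, 0], [1, 1, 0], [1, 0, 1]].
T² = P·diag(1, 25, 36)·P⁻¹ = [[25, 24, 0], [0, 1, 0], [11, -24, 36]].
The requested entry is 11.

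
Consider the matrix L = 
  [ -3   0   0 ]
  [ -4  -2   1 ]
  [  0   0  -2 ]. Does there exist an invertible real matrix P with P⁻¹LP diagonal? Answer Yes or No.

No

Characteristic polynomial: p(r) = r^3 + 7r^2 + 16r + 12 = (r + 2)^2(r + 3).
r = -2 has algebraic multiplicity 2; rank(L + 2I) = 2, so geometric multiplicity = 1.
Geometric multiplicity < algebraic multiplicity, so L is not diagonalizable.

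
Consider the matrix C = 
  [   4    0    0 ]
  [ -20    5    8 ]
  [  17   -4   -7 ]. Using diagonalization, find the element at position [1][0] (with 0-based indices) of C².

-44

Characteristic polynomial: r^3 - 2r^2 - 11r + 12 = (r - 4)(r - 1)(r + 3), so the eigenvalues are -3, 1, 4.
r=4: eigenvector (1, -4, 3).
r=1: eigenvector (0, 2, -1).
r=-3: eigenvector (0, -1, 1).
P = [[1, 0, 0], [-4, 2, -1], [3, -1, 1]], D = diag(4, 1, -3), P⁻¹ = [[1, 0, 0], [1, 1, 1], [-2, 1, 2]].
C² = P·diag(16, 1, 9)·P⁻¹ = [[16, 0, 0], [-44, -7, -16], [29, 8, 17]].
The requested entry is -44.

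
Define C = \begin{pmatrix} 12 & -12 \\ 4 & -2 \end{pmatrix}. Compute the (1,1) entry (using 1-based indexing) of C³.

Characteristic polynomial: t^2 - 10t + 24 = (t - 6)(t - 4), so the eigenvalues are 4, 6.
t=4: eigenvector (-3, -2).
t=6: eigenvector (2, 1).
P = [[-3, 2], [-2, 1]], D = diag(4, 6), P⁻¹ = [[1, -2], [2, -3]].
C³ = P·diag(64, 216)·P⁻¹ = [[672, -912], [304, -392]].
The requested entry is 672.

672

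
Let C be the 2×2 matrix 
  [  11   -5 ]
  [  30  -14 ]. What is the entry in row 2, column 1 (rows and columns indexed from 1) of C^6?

Characteristic polynomial: μ^2 + 3μ - 4 = (μ - 1)(μ + 4), so the eigenvalues are -4, 1.
μ=1: eigenvector (1, 2).
μ=-4: eigenvector (1, 3).
P = [[1, 1], [2, 3]], D = diag(1, -4), P⁻¹ = [[3, -1], [-2, 1]].
C⁶ = P·diag(1, 4096)·P⁻¹ = [[-8189, 4095], [-24570, 12286]].
The requested entry is -24570.

-24570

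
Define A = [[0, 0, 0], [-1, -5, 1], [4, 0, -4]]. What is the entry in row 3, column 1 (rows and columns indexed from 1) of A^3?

64

Characteristic polynomial: t^3 + 9t^2 + 20t = t(t + 4)(t + 5), so the eigenvalues are -5, -4, 0.
t=0: eigenvector (1, 0, 1).
t=-5: eigenvector (0, 1, 0).
t=-4: eigenvector (0, 1, 1).
P = [[1, 0, 0], [0, 1, 1], [1, 0, 1]], D = diag(0, -5, -4), P⁻¹ = [[1, 0, 0], [1, 1, -1], [-1, 0, 1]].
A³ = P·diag(0, -125, -64)·P⁻¹ = [[0, 0, 0], [-61, -125, 61], [64, 0, -64]].
The requested entry is 64.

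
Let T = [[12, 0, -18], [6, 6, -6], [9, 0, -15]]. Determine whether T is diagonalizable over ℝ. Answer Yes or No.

Yes

Characteristic polynomial: p(s) = s^3 - 3s^2 - 36s + 108 = (s - 6)(s - 3)(s + 6).
All 3 eigenvalues are distinct, so T is diagonalizable.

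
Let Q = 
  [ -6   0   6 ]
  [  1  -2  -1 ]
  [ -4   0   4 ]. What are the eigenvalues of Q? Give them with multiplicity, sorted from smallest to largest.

-2, -2, 0

Characteristic polynomial: p(λ) = λ^3 + 4λ^2 + 4λ = λ(λ + 2)^2.
Roots (with multiplicity): -2, -2, 0.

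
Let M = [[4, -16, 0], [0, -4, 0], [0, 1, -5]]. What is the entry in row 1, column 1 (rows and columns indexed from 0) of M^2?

16

Characteristic polynomial: λ^3 + 5λ^2 - 16λ - 80 = (λ - 4)(λ + 4)(λ + 5), so the eigenvalues are -5, -4, 4.
λ=-4: eigenvector (2, 1, 1).
λ=4: eigenvector (1, 0, 0).
λ=-5: eigenvector (0, 0, 1).
P = [[2, 1, 0], [1, 0, 0], [1, 0, 1]], D = diag(-4, 4, -5), P⁻¹ = [[0, 1, 0], [1, -2, 0], [0, -1, 1]].
M² = P·diag(16, 16, 25)·P⁻¹ = [[16, 0, 0], [0, 16, 0], [0, -9, 25]].
The requested entry is 16.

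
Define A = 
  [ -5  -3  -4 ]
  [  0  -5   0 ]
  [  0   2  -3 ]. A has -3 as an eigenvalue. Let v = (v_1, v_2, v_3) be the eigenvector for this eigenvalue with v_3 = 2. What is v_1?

A + 3I = [[-2, -3, -4], [0, -2, 0], [0, 2, 0]].
Solving (A + 3I)v = 0 gives the eigenspace spanned by (-4, 0, 2).
With v_3 = 2, v = (-4, 0, 2), so v_1 = -4.

-4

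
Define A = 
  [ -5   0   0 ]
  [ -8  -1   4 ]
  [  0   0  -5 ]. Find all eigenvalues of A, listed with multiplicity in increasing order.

-5, -5, -1

Characteristic polynomial: p(r) = r^3 + 11r^2 + 35r + 25 = (r + 1)(r + 5)^2.
Roots (with multiplicity): -5, -5, -1.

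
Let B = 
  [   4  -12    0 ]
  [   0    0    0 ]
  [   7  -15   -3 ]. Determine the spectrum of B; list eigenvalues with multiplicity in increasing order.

Characteristic polynomial: p(μ) = μ^3 - μ^2 - 12μ = μ(μ - 4)(μ + 3).
Roots (with multiplicity): -3, 0, 4.

-3, 0, 4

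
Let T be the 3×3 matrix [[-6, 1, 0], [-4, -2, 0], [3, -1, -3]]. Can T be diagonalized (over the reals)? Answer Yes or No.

Characteristic polynomial: p(λ) = λ^3 + 11λ^2 + 40λ + 48 = (λ + 3)(λ + 4)^2.
λ = -4 has algebraic multiplicity 2; rank(T + 4I) = 2, so geometric multiplicity = 1.
Geometric multiplicity < algebraic multiplicity, so T is not diagonalizable.

No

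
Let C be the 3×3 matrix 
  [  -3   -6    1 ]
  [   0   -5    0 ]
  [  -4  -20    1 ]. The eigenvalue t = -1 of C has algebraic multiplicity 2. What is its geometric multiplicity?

C + 1I = [[-2, -6, 1], [0, -4, 0], [-4, -20, 2]].
This matrix has rank 2, so its null space has dimension 3 − 2 = 1.

1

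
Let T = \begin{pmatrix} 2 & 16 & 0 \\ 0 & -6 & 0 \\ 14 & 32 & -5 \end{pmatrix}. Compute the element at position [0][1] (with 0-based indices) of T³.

448

Characteristic polynomial: s^3 + 9s^2 + 8s - 60 = (s - 2)(s + 5)(s + 6), so the eigenvalues are -6, -5, 2.
s=2: eigenvector (1, 0, 2).
s=-6: eigenvector (-2, 1, -4).
s=-5: eigenvector (0, 0, 1).
P = [[1, -2, 0], [0, 1, 0], [2, -4, 1]], D = diag(2, -6, -5), P⁻¹ = [[1, 2, 0], [0, 1, 0], [-2, 0, 1]].
T³ = P·diag(8, -216, -125)·P⁻¹ = [[8, 448, 0], [0, -216, 0], [266, 896, -125]].
The requested entry is 448.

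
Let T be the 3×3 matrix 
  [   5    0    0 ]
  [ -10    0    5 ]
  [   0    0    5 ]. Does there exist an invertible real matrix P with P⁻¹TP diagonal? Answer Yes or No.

Characteristic polynomial: p(μ) = μ^3 - 10μ^2 + 25μ = μ(μ - 5)^2.
μ = 5 has algebraic multiplicity 2; rank(T − 5I) = 1, so geometric multiplicity = 2.
Every eigenvalue has geometric = algebraic multiplicity, so T is diagonalizable.

Yes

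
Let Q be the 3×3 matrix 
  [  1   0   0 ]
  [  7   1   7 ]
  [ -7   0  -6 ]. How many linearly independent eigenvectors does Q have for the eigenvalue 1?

Q − 1I = [[0, 0, 0], [7, 0, 7], [-7, 0, -7]].
This matrix has rank 1, so its null space has dimension 3 − 1 = 2.

2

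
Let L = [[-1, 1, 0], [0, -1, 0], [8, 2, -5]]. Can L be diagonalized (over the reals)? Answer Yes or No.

Characteristic polynomial: p(μ) = μ^3 + 7μ^2 + 11μ + 5 = (μ + 1)^2(μ + 5).
μ = -1 has algebraic multiplicity 2; rank(L + 1I) = 2, so geometric multiplicity = 1.
Geometric multiplicity < algebraic multiplicity, so L is not diagonalizable.

No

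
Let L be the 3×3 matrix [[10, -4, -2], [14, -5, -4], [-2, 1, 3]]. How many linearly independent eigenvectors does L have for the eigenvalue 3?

1

L − 3I = [[7, -4, -2], [14, -8, -4], [-2, 1, 0]].
This matrix has rank 2, so its null space has dimension 3 − 2 = 1.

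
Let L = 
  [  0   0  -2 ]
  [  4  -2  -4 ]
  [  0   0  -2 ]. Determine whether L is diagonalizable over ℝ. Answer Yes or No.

Yes

Characteristic polynomial: p(μ) = μ^3 + 4μ^2 + 4μ = μ(μ + 2)^2.
μ = -2 has algebraic multiplicity 2; rank(L + 2I) = 1, so geometric multiplicity = 2.
Every eigenvalue has geometric = algebraic multiplicity, so L is diagonalizable.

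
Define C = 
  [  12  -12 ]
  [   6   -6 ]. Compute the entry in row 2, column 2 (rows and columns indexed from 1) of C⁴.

-1296

Characteristic polynomial: λ^2 - 6λ = λ(λ - 6), so the eigenvalues are 0, 6.
λ=0: eigenvector (1, 1).
λ=6: eigenvector (-2, -1).
P = [[1, -2], [1, -1]], D = diag(0, 6), P⁻¹ = [[-1, 2], [-1, 1]].
C⁴ = P·diag(0, 1296)·P⁻¹ = [[2592, -2592], [1296, -1296]].
The requested entry is -1296.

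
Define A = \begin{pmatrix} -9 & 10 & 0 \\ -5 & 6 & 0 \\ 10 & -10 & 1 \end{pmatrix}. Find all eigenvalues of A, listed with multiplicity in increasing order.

Characteristic polynomial: p(μ) = μ^3 + 2μ^2 - 7μ + 4 = (μ - 1)^2(μ + 4).
Roots (with multiplicity): -4, 1, 1.

-4, 1, 1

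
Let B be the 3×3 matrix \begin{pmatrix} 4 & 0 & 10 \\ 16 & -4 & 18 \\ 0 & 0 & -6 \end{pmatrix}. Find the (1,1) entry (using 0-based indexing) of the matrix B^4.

256

Characteristic polynomial: μ^3 + 6μ^2 - 16μ - 96 = (μ - 4)(μ + 4)(μ + 6), so the eigenvalues are -6, -4, 4.
μ=4: eigenvector (1, 2, 0).
μ=-4: eigenvector (0, 1, 0).
μ=-6: eigenvector (-1, -1, 1).
P = [[1, 0, -1], [2, 1, -1], [0, 0, 1]], D = diag(4, -4, -6), P⁻¹ = [[1, 0, 1], [-2, 1, -1], [0, 0, 1]].
B⁴ = P·diag(256, 256, 1296)·P⁻¹ = [[256, 0, -1040], [0, 256, -1040], [0, 0, 1296]].
The requested entry is 256.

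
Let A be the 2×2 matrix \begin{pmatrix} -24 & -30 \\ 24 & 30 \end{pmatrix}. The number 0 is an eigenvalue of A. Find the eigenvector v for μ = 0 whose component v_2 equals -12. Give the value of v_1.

15

A = [[-24, -30], [24, 30]].
Solving (A)v = 0 gives the eigenspace spanned by (15, -12).
With v_2 = -12, v = (15, -12), so v_1 = 15.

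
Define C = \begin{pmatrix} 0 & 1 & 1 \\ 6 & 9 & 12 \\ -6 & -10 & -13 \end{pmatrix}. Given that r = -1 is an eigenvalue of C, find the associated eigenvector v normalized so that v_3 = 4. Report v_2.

C + 1I = [[1, 1, 1], [6, 10, 12], [-6, -10, -12]].
Solving (C + 1I)v = 0 gives the eigenspace spanned by (2, -6, 4).
With v_3 = 4, v = (2, -6, 4), so v_2 = -6.

-6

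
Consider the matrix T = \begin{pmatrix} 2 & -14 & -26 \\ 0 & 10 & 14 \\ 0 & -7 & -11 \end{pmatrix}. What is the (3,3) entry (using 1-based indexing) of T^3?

Characteristic polynomial: μ^3 - μ^2 - 14μ + 24 = (μ - 3)(μ - 2)(μ + 4), so the eigenvalues are -4, 2, 3.
μ=2: eigenvector (1, 0, 0).
μ=3: eigenvector (-2, 2, -1).
μ=-4: eigenvector (-2, 1, -1).
P = [[1, -2, -2], [0, 2, 1], [0, -1, -1]], D = diag(2, 3, -4), P⁻¹ = [[1, 0, -2], [0, 1, 1], [0, -1, -2]].
T³ = P·diag(8, 27, -64)·P⁻¹ = [[8, -182, -326], [0, 118, 182], [0, -91, -155]].
The requested entry is -155.

-155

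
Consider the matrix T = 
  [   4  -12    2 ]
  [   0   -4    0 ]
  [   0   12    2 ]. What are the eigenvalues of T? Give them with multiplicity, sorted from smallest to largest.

Characteristic polynomial: p(r) = r^3 - 2r^2 - 16r + 32 = (r - 4)(r - 2)(r + 4).
Roots (with multiplicity): -4, 2, 4.

-4, 2, 4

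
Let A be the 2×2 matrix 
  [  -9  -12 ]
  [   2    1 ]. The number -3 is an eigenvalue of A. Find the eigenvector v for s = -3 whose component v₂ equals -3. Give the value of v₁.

A + 3I = [[-6, -12], [2, 4]].
Solving (A + 3I)v = 0 gives the eigenspace spanned by (6, -3).
With v₂ = -3, v = (6, -3), so v₁ = 6.

6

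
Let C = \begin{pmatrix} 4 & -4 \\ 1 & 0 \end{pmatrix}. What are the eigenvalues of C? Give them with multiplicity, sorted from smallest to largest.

2, 2

Characteristic polynomial: p(s) = s^2 - 4s + 4 = (s - 2)^2.
Roots (with multiplicity): 2, 2.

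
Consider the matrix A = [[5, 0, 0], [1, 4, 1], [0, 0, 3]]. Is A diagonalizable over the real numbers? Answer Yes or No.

Yes

Characteristic polynomial: p(λ) = λ^3 - 12λ^2 + 47λ - 60 = (λ - 5)(λ - 4)(λ - 3).
All 3 eigenvalues are distinct, so A is diagonalizable.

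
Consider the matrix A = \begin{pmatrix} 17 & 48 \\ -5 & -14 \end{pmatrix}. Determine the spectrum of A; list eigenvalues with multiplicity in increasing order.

Characteristic polynomial: p(t) = t^2 - 3t + 2 = (t - 2)(t - 1).
Roots (with multiplicity): 1, 2.

1, 2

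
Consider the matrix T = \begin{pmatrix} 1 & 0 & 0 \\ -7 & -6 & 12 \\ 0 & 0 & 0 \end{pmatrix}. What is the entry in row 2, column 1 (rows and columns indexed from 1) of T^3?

-217

Characteristic polynomial: r^3 + 5r^2 - 6r = r(r - 1)(r + 6), so the eigenvalues are -6, 0, 1.
r=1: eigenvector (1, -1, 0).
r=-6: eigenvector (0, 1, 0).
r=0: eigenvector (0, 2, 1).
P = [[1, 0, 0], [-1, 1, 2], [0, 0, 1]], D = diag(1, -6, 0), P⁻¹ = [[1, 0, 0], [1, 1, -2], [0, 0, 1]].
T³ = P·diag(1, -216, 0)·P⁻¹ = [[1, 0, 0], [-217, -216, 432], [0, 0, 0]].
The requested entry is -217.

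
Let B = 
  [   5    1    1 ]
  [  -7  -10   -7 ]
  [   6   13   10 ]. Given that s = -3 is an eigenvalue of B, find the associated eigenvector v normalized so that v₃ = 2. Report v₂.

-2

B + 3I = [[8, 1, 1], [-7, -7, -7], [6, 13, 13]].
Solving (B + 3I)v = 0 gives the eigenspace spanned by (0, -2, 2).
With v₃ = 2, v = (0, -2, 2), so v₂ = -2.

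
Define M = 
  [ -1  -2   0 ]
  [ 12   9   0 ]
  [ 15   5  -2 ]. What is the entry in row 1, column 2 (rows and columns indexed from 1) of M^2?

Characteristic polynomial: t^3 - 6t^2 - t + 30 = (t - 5)(t - 3)(t + 2), so the eigenvalues are -2, 3, 5.
t=-2: eigenvector (0, 0, -1).
t=5: eigenvector (-1, 3, 0).
t=3: eigenvector (1, -2, 1).
P = [[0, -1, 1], [0, 3, -2], [-1, 0, 1]], D = diag(-2, 5, 3), P⁻¹ = [[3, 1, -1], [2, 1, 0], [3, 1, 0]].
M² = P·diag(4, 25, 9)·P⁻¹ = [[-23, -16, 0], [96, 57, 0], [15, 5, 4]].
The requested entry is -16.

-16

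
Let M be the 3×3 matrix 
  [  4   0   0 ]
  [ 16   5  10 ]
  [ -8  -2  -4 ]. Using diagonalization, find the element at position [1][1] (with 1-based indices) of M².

Characteristic polynomial: r^3 - 5r^2 + 4r = r(r - 4)(r - 1), so the eigenvalues are 0, 1, 4.
r=1: eigenvector (0, 5, -2).
r=4: eigenvector (1, 4, -2).
r=0: eigenvector (0, -2, 1).
P = [[0, 1, 0], [5, 4, -2], [-2, -2, 1]], D = diag(1, 4, 0), P⁻¹ = [[0, 1, 2], [1, 0, 0], [2, 2, 5]].
M² = P·diag(1, 16, 0)·P⁻¹ = [[16, 0, 0], [64, 5, 10], [-32, -2, -4]].
The requested entry is 16.

16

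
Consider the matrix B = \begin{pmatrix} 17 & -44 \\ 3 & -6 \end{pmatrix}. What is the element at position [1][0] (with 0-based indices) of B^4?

Characteristic polynomial: μ^2 - 11μ + 30 = (μ - 6)(μ - 5), so the eigenvalues are 5, 6.
μ=5: eigenvector (-11, -3).
μ=6: eigenvector (4, 1).
P = [[-11, 4], [-3, 1]], D = diag(5, 6), P⁻¹ = [[1, -4], [3, -11]].
B⁴ = P·diag(625, 1296)·P⁻¹ = [[8677, -29524], [2013, -6756]].
The requested entry is 2013.

2013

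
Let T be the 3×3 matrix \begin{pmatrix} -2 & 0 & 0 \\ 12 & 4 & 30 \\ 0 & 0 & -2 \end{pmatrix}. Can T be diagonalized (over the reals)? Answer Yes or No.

Yes

Characteristic polynomial: p(μ) = μ^3 - 12μ - 16 = (μ - 4)(μ + 2)^2.
μ = -2 has algebraic multiplicity 2; rank(T + 2I) = 1, so geometric multiplicity = 2.
Every eigenvalue has geometric = algebraic multiplicity, so T is diagonalizable.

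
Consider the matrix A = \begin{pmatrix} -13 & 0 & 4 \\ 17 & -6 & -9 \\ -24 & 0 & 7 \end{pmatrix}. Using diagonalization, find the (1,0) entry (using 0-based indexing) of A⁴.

-3167

Characteristic polynomial: r^3 + 12r^2 + 41r + 30 = (r + 1)(r + 5)(r + 6), so the eigenvalues are -6, -5, -1.
r=-5: eigenvector (1, -1, 2).
r=-6: eigenvector (0, 1, 0).
r=-1: eigenvector (1, -2, 3).
P = [[1, 0, 1], [-1, 1, -2], [2, 0, 3]], D = diag(-5, -6, -1), P⁻¹ = [[3, 0, -1], [-1, 1, 1], [-2, 0, 1]].
A⁴ = P·diag(625, 1296, 1)·P⁻¹ = [[1873, 0, -624], [-3167, 1296, 1919], [3744, 0, -1247]].
The requested entry is -3167.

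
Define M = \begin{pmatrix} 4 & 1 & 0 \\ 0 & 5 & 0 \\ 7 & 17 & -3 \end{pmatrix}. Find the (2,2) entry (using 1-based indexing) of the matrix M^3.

Characteristic polynomial: μ^3 - 6μ^2 - 7μ + 60 = (μ - 5)(μ - 4)(μ + 3), so the eigenvalues are -3, 4, 5.
μ=-3: eigenvector (0, 0, 1).
μ=5: eigenvector (1, 1, 3).
μ=4: eigenvector (1, 0, 1).
P = [[0, 1, 1], [0, 1, 0], [1, 3, 1]], D = diag(-3, 5, 4), P⁻¹ = [[-1, -2, 1], [0, 1, 0], [1, -1, 0]].
M³ = P·diag(-27, 125, 64)·P⁻¹ = [[64, 61, 0], [0, 125, 0], [91, 365, -27]].
The requested entry is 125.

125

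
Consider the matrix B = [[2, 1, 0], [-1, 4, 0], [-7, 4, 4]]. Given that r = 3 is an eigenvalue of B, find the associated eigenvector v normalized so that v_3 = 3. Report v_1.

1

B − 3I = [[-1, 1, 0], [-1, 1, 0], [-7, 4, 1]].
Solving (B − 3I)v = 0 gives the eigenspace spanned by (1, 1, 3).
With v_3 = 3, v = (1, 1, 3), so v_1 = 1.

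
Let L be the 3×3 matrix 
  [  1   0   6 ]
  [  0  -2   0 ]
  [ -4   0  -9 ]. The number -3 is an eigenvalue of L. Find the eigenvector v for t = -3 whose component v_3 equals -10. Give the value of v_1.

L + 3I = [[4, 0, 6], [0, 1, 0], [-4, 0, -6]].
Solving (L + 3I)v = 0 gives the eigenspace spanned by (15, 0, -10).
With v_3 = -10, v = (15, 0, -10), so v_1 = 15.

15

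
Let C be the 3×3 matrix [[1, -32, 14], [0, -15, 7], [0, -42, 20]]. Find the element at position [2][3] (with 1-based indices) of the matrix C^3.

Characteristic polynomial: t^3 - 6t^2 - t + 6 = (t - 6)(t - 1)(t + 1), so the eigenvalues are -1, 1, 6.
t=1: eigenvector (1, 0, 0).
t=6: eigenvector (2, 1, 3).
t=-1: eigenvector (2, 1, 2).
P = [[1, 2, 2], [0, 1, 1], [0, 3, 2]], D = diag(1, 6, -1), P⁻¹ = [[1, -2, 0], [0, -2, 1], [0, 3, -1]].
C³ = P·diag(1, 216, -1)·P⁻¹ = [[1, -872, 434], [0, -435, 217], [0, -1302, 650]].
The requested entry is 217.

217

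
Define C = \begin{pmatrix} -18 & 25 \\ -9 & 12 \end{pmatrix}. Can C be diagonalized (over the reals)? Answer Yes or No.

No

Characteristic polynomial: p(μ) = μ^2 + 6μ + 9 = (μ + 3)^2.
μ = -3 has algebraic multiplicity 2; rank(C + 3I) = 1, so geometric multiplicity = 1.
Geometric multiplicity < algebraic multiplicity, so C is not diagonalizable.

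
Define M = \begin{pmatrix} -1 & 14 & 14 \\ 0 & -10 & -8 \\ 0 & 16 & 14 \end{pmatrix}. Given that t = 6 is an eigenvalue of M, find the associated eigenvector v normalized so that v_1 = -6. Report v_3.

-6

M − 6I = [[-7, 14, 14], [0, -16, -8], [0, 16, 8]].
Solving (M − 6I)v = 0 gives the eigenspace spanned by (-6, 3, -6).
With v_1 = -6, v = (-6, 3, -6), so v_3 = -6.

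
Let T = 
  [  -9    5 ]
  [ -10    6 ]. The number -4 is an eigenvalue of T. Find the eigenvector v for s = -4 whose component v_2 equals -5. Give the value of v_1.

-5

T + 4I = [[-5, 5], [-10, 10]].
Solving (T + 4I)v = 0 gives the eigenspace spanned by (-5, -5).
With v_2 = -5, v = (-5, -5), so v_1 = -5.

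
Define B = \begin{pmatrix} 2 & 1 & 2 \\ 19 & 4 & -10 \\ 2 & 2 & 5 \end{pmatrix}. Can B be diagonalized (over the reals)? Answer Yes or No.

Characteristic polynomial: p(r) = r^3 - 11r^2 + 35r - 25 = (r - 5)^2(r - 1).
r = 5 has algebraic multiplicity 2; rank(B − 5I) = 2, so geometric multiplicity = 1.
Geometric multiplicity < algebraic multiplicity, so B is not diagonalizable.

No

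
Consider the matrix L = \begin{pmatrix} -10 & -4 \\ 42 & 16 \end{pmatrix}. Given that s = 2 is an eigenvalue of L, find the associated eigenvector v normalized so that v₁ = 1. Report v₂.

L − 2I = [[-12, -4], [42, 14]].
Solving (L − 2I)v = 0 gives the eigenspace spanned by (1, -3).
With v₁ = 1, v = (1, -3), so v₂ = -3.

-3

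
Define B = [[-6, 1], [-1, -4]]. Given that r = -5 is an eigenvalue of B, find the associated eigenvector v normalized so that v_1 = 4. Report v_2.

4

B + 5I = [[-1, 1], [-1, 1]].
Solving (B + 5I)v = 0 gives the eigenspace spanned by (4, 4).
With v_1 = 4, v = (4, 4), so v_2 = 4.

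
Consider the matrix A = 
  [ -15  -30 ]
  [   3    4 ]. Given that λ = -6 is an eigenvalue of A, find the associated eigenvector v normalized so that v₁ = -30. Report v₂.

A + 6I = [[-9, -30], [3, 10]].
Solving (A + 6I)v = 0 gives the eigenspace spanned by (-30, 9).
With v₁ = -30, v = (-30, 9), so v₂ = 9.

9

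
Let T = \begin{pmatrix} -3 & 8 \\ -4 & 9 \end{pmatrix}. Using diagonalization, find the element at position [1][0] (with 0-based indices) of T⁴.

-624

Characteristic polynomial: μ^2 - 6μ + 5 = (μ - 5)(μ - 1), so the eigenvalues are 1, 5.
μ=5: eigenvector (1, 1).
μ=1: eigenvector (-2, -1).
P = [[1, -2], [1, -1]], D = diag(5, 1), P⁻¹ = [[-1, 2], [-1, 1]].
T⁴ = P·diag(625, 1)·P⁻¹ = [[-623, 1248], [-624, 1249]].
The requested entry is -624.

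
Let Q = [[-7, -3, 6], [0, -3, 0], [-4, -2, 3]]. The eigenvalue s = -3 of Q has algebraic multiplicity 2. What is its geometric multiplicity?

1

Q + 3I = [[-4, -3, 6], [0, 0, 0], [-4, -2, 6]].
This matrix has rank 2, so its null space has dimension 3 − 2 = 1.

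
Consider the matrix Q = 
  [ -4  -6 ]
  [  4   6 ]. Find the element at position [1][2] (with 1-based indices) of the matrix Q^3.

Characteristic polynomial: r^2 - 2r = r(r - 2), so the eigenvalues are 0, 2.
r=2: eigenvector (1, -1).
r=0: eigenvector (3, -2).
P = [[1, 3], [-1, -2]], D = diag(2, 0), P⁻¹ = [[-2, -3], [1, 1]].
Q³ = P·diag(8, 0)·P⁻¹ = [[-16, -24], [16, 24]].
The requested entry is -24.

-24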